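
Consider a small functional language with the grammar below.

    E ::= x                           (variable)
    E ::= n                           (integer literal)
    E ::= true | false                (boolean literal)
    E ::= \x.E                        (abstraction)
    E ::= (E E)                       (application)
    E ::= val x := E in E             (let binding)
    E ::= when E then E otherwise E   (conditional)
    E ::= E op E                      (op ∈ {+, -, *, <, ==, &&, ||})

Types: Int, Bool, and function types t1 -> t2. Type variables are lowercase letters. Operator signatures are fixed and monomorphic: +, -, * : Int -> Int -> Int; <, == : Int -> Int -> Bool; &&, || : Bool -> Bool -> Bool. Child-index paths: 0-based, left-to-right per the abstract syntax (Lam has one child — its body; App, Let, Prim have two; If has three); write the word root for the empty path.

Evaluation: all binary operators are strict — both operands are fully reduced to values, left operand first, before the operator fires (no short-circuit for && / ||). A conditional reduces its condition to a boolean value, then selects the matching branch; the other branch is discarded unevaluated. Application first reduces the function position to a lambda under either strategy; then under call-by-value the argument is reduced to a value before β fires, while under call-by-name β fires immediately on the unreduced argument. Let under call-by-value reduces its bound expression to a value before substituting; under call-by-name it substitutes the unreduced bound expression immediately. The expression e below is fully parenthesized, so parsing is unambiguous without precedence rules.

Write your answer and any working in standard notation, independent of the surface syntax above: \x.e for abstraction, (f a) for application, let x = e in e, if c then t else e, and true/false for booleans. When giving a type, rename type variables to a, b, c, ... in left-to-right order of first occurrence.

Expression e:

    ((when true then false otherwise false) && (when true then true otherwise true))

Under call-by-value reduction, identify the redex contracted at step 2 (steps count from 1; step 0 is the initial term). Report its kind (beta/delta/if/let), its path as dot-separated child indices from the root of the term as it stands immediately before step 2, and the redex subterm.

Answer: if at 1 : (if true then true else true)

Working:
step 0: ((if true then false else false) && (if true then true else true))
step 1: [if@0] (false && (if true then true else true))
step 2: [if@1] (false && true)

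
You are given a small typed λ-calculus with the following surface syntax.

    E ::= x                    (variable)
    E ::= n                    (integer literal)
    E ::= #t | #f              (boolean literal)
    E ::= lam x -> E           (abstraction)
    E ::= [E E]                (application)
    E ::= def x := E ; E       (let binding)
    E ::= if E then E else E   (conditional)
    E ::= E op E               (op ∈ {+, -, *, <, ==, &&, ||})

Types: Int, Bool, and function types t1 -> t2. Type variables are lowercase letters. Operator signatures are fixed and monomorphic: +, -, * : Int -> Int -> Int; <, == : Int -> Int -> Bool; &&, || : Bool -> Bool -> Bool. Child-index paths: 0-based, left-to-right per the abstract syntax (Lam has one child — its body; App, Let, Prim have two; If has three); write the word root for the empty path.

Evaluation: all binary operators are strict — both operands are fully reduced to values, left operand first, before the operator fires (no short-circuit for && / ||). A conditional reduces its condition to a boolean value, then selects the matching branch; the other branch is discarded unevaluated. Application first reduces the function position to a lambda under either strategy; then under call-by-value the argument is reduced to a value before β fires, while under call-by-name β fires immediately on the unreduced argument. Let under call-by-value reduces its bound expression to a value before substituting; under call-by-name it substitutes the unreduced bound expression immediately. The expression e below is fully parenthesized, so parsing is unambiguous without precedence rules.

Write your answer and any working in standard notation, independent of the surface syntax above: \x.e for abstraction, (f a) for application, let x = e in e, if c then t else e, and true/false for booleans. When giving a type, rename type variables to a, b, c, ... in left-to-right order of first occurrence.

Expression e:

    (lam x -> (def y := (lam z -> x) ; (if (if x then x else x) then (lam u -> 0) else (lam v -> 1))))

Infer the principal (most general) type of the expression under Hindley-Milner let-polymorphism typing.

Answer: Bool -> a -> Int

Trace:
x : a
\z._ : b -> a
let y : forall. b -> a
x : a
  unify a ~ Bool
x : Bool
x : Bool
  unify Bool ~ Bool
  unify Bool ~ Bool
\u._ : c -> Int
\v._ : d -> Int
  unify c -> Int ~ d -> Int
  unify c ~ d
  unify Int ~ Int
\x._ : Bool -> d -> Int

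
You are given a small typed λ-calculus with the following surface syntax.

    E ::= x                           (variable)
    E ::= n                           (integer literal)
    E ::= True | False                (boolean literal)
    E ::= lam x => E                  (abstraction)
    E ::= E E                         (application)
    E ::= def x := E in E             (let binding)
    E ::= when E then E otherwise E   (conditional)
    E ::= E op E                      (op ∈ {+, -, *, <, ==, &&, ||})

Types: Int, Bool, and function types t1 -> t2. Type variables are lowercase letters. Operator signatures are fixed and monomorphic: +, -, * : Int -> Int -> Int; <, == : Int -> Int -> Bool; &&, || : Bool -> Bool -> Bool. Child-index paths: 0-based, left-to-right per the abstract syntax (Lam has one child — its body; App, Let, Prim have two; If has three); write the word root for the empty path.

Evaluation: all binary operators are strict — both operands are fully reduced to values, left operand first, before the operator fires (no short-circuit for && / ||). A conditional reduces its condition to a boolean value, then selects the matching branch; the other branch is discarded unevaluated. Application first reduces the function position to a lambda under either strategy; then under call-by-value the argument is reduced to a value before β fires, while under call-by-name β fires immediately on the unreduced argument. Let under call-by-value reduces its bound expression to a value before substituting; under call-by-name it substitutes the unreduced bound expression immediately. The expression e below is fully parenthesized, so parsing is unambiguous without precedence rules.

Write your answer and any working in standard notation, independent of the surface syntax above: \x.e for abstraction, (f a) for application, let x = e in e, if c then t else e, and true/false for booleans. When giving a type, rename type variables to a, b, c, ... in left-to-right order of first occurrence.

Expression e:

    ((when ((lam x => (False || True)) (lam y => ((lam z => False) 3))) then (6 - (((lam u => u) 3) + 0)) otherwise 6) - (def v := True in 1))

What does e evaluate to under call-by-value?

Working:
step 0: ((if ((\x.(false || true)) (\y.((\z.false) 3))) then (6 - (((\u.u) 3) + 0)) else 6) - (let v = true in 1))
step 1: [beta@0.0] ((if (false || true) then (6 - (((\u.u) 3) + 0)) else 6) - (let v = true in 1))
step 2: [delta@0.0] ((if true then (6 - (((\u.u) 3) + 0)) else 6) - (let v = true in 1))
step 3: [if@0] ((6 - (((\u.u) 3) + 0)) - (let v = true in 1))
step 4: [beta@0.1.0] ((6 - (3 + 0)) - (let v = true in 1))
step 5: [delta@0.1] ((6 - 3) - (let v = true in 1))
step 6: [delta@0] (3 - (let v = true in 1))
step 7: [let@1] (3 - 1)
step 8: [delta@root] 2

Answer: 2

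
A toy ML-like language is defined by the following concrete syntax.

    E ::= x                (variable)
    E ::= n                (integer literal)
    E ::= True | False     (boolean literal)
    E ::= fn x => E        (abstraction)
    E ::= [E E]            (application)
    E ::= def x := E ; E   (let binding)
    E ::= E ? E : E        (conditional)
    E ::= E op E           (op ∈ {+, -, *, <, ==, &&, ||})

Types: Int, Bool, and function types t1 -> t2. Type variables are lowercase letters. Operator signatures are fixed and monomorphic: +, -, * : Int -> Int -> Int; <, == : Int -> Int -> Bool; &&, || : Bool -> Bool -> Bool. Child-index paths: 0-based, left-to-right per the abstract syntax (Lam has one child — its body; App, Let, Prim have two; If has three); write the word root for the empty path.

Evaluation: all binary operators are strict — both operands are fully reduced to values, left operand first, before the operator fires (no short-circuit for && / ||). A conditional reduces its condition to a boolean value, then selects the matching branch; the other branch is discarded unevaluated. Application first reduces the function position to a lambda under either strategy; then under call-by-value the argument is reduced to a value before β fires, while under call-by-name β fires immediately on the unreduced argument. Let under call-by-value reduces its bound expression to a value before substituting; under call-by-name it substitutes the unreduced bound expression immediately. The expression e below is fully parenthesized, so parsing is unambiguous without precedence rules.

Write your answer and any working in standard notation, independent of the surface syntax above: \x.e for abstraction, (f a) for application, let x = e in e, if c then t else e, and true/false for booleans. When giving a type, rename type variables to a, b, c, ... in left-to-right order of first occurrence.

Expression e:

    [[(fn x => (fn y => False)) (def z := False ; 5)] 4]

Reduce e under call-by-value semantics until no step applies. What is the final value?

Answer: false

Trace:
step 0: (((\x.(\y.false)) (let z = false in 5)) 4)
step 1: [let@0.1] (((\x.(\y.false)) 5) 4)
step 2: [beta@0] ((\y.false) 4)
step 3: [beta@root] false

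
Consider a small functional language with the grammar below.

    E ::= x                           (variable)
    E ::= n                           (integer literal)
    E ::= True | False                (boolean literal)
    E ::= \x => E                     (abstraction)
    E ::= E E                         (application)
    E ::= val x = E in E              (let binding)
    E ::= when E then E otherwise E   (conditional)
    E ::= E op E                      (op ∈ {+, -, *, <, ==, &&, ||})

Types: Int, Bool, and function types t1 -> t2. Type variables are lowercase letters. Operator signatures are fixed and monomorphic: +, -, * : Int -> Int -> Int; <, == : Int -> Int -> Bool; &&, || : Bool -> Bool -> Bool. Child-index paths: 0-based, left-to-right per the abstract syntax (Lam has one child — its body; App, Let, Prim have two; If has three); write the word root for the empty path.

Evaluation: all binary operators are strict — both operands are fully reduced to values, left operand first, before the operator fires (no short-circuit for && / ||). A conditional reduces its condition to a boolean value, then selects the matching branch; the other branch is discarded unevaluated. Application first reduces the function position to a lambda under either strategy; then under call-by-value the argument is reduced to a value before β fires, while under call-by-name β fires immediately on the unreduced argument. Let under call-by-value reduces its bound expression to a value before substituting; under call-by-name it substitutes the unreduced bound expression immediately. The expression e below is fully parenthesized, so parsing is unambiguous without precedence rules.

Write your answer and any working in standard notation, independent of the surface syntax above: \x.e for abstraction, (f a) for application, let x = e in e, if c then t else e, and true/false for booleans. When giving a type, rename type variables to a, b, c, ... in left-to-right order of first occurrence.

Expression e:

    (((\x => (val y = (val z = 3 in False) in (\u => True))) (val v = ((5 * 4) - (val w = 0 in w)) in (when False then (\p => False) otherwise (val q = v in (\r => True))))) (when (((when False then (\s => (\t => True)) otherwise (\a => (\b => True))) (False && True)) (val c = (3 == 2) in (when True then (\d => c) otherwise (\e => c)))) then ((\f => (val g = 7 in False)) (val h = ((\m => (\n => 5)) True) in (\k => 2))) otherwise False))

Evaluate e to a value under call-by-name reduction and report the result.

Working:
step 0: (((\x.(let y = (let z = 3 in false) in (\u.true))) (let v = ((5 * 4) - (let w = 0 in w)) in (if false then (\p.false) else (let q = v in (\r.true))))) (if (((if false then (\s.(\t.true)) else (\a.(\b.true))) (false && true)) (let c = (3 == 2) in (if true then (\d.c) else (\e.c)))) then ((\f.(let g = 7 in false)) (let h = ((\m.(\n.5)) true) in (\k.2))) else false))
step 1: [beta@0] ((let y = (let z = 3 in false) in (\u.true)) (if (((if false then (\s.(\t.true)) else (\a.(\b.true))) (false && true)) (let c = (3 == 2) in (if true then (\d.c) else (\e.c)))) then ((\f.(let g = 7 in false)) (let h = ((\m.(\n.5)) true) in (\k.2))) else false))
step 2: [let@0] ((\u.true) (if (((if false then (\s.(\t.true)) else (\a.(\b.true))) (false && true)) (let c = (3 == 2) in (if true then (\d.c) else (\e.c)))) then ((\f.(let g = 7 in false)) (let h = ((\m.(\n.5)) true) in (\k.2))) else false))
step 3: [beta@root] true

Answer: true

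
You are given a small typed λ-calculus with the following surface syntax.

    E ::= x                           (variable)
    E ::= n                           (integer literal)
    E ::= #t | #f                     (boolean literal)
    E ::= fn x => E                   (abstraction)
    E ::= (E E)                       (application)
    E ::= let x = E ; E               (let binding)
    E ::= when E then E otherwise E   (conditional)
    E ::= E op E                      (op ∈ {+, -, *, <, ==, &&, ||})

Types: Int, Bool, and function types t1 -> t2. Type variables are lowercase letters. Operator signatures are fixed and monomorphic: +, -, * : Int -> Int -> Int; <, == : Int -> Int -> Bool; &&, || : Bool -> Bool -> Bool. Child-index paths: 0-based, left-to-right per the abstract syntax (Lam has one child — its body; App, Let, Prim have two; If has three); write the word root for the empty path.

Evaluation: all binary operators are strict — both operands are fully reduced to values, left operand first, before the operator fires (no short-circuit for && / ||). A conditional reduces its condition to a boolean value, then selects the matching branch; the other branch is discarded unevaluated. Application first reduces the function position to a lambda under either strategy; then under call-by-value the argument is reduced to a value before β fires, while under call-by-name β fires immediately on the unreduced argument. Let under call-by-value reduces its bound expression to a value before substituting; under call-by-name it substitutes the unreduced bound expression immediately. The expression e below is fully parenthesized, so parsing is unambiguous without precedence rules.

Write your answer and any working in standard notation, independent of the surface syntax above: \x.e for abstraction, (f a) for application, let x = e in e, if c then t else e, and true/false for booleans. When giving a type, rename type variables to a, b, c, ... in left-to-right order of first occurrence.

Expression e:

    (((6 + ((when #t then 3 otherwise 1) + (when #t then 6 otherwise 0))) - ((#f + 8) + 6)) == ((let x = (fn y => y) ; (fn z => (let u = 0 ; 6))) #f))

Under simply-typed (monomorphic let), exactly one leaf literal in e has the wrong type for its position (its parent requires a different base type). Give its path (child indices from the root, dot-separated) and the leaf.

Derivation:
  unify Int ~ Int
  unify Bool ~ Bool
  unify Int ~ Int
  unify Int ~ Int
  unify Bool ~ Bool
  unify Int ~ Int
  unify Int ~ Int
  unify Int ~ Int
  unify Int ~ Int
  unify Bool ~ Int
  FAIL: mismatch Bool ~ Int

Answer: 0.1.0.0 : false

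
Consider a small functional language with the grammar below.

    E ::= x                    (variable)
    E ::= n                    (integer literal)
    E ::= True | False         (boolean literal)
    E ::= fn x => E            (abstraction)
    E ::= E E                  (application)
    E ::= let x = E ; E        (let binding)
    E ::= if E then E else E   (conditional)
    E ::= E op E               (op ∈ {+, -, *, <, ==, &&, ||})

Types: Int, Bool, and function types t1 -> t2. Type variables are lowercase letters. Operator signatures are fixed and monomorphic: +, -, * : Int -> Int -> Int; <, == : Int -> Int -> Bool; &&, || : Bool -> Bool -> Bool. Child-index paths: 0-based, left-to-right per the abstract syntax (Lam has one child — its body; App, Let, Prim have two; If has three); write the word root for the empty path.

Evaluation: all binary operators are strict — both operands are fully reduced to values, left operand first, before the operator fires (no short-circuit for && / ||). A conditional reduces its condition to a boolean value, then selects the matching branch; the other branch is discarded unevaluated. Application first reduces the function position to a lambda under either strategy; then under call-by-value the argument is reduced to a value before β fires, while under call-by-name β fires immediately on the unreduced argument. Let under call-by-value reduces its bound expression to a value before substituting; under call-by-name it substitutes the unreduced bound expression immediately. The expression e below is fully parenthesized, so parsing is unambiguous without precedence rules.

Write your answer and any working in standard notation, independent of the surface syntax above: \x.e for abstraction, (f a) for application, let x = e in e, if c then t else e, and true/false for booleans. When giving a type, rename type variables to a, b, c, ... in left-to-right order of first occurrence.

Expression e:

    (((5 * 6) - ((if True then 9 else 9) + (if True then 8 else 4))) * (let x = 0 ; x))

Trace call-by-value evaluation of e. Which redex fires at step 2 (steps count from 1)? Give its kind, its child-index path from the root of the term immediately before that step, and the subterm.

Derivation:
step 0: (((5 * 6) - ((if true then 9 else 9) + (if true then 8 else 4))) * (let x = 0 in x))
step 1: [delta@0.0] ((30 - ((if true then 9 else 9) + (if true then 8 else 4))) * (let x = 0 in x))
step 2: [if@0.1.0] ((30 - (9 + (if true then 8 else 4))) * (let x = 0 in x))

Answer: if at 0.1.0 : (if true then 9 else 9)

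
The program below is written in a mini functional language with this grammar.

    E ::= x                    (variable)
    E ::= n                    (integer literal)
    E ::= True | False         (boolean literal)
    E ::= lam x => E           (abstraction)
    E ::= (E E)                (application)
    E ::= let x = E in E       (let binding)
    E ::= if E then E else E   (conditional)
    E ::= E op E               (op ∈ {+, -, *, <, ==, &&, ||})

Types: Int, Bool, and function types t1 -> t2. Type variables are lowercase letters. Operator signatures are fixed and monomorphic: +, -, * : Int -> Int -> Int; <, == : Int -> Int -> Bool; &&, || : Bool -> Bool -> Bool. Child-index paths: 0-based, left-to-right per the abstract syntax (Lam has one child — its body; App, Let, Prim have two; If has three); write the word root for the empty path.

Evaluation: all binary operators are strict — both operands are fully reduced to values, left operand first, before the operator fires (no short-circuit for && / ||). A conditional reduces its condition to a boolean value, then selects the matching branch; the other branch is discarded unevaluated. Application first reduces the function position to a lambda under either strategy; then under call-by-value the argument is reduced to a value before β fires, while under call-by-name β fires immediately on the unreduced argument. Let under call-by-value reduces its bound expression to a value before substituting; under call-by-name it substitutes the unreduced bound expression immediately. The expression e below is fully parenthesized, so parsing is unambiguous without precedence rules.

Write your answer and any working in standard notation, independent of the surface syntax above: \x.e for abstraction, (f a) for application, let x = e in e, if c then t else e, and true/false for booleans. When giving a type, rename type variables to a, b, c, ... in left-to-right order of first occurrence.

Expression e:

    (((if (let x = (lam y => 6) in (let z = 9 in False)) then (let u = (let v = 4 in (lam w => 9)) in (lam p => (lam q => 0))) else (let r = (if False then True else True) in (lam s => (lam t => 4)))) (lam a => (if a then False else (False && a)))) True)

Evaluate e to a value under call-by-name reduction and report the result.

Answer: 4

Derivation:
step 0: (((if (let x = (\y.6) in (let z = 9 in false)) then (let u = (let v = 4 in (\w.9)) in (\p.(\q.0))) else (let r = (if false then true else true) in (\s.(\t.4)))) (\a.(if a then false else (false && a)))) true)
step 1: [let@0.0.0] (((if (let z = 9 in false) then (let u = (let v = 4 in (\w.9)) in (\p.(\q.0))) else (let r = (if false then true else true) in (\s.(\t.4)))) (\a.(if a then false else (false && a)))) true)
step 2: [let@0.0.0] (((if false then (let u = (let v = 4 in (\w.9)) in (\p.(\q.0))) else (let r = (if false then true else true) in (\s.(\t.4)))) (\a.(if a then false else (false && a)))) true)
step 3: [if@0.0] (((let r = (if false then true else true) in (\s.(\t.4))) (\a.(if a then false else (false && a)))) true)
step 4: [let@0.0] (((\s.(\t.4)) (\a.(if a then false else (false && a)))) true)
step 5: [beta@0] ((\t.4) true)
step 6: [beta@root] 4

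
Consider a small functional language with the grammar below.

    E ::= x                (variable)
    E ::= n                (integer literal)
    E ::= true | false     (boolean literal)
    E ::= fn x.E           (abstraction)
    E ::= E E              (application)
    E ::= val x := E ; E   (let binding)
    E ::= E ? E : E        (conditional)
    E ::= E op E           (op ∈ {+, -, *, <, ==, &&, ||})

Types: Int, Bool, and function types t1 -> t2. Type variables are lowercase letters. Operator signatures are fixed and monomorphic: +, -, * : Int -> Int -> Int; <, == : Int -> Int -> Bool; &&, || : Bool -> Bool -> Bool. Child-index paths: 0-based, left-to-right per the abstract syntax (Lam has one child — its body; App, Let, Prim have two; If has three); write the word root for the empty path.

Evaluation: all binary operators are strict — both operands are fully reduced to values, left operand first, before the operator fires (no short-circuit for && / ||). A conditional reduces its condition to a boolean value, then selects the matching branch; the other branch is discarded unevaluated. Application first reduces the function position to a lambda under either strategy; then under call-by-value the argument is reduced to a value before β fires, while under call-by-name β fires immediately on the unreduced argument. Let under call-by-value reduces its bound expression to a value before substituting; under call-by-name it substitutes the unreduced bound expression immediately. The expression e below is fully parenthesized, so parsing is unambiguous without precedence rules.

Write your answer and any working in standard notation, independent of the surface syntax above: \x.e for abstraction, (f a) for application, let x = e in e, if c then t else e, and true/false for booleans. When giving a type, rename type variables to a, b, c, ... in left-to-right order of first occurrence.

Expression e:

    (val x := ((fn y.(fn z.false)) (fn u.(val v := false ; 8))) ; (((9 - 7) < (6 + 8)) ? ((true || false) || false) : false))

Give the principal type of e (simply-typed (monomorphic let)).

Answer: Bool

Trace:
\z._ : b -> Bool
\y._ : a -> b -> Bool
let v : Bool
\u._ : c -> Int
  unify a -> b -> Bool ~ (c -> Int) -> d
  unify a ~ c -> Int
  unify b -> Bool ~ d
_ _ : b -> Bool
let x : b -> Bool
  unify Int ~ Int
  unify Int ~ Int
  unify Int ~ Int
  unify Int ~ Int
  unify Int ~ Int
  unify Int ~ Int
  unify Bool ~ Bool
  unify Bool ~ Bool
  unify Bool ~ Bool
  unify Bool ~ Bool
  unify Bool ~ Bool
  unify Bool ~ Bool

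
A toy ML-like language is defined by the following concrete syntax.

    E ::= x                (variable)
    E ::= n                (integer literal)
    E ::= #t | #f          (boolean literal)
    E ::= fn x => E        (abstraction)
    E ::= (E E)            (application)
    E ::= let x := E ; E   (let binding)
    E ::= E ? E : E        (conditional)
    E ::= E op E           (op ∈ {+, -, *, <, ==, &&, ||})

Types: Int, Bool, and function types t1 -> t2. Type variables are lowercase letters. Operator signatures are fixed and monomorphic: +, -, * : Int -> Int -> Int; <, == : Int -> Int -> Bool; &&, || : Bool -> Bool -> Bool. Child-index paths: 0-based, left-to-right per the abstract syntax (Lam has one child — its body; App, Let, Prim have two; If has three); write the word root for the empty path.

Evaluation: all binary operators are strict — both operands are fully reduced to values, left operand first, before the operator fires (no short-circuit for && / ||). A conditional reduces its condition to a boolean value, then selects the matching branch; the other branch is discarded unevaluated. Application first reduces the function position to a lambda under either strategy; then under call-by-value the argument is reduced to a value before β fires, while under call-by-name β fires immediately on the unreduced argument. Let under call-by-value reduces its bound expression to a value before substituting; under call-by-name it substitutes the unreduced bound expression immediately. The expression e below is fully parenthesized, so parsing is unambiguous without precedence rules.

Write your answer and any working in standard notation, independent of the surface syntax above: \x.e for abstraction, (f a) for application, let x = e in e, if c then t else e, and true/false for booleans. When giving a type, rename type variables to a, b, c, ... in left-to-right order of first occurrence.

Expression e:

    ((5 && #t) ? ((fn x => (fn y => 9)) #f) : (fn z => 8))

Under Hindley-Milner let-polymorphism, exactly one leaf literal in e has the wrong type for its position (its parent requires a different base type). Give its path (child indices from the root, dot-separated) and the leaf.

Working:
  unify Int ~ Bool
  FAIL: mismatch Int ~ Bool

Answer: 0.0 : 5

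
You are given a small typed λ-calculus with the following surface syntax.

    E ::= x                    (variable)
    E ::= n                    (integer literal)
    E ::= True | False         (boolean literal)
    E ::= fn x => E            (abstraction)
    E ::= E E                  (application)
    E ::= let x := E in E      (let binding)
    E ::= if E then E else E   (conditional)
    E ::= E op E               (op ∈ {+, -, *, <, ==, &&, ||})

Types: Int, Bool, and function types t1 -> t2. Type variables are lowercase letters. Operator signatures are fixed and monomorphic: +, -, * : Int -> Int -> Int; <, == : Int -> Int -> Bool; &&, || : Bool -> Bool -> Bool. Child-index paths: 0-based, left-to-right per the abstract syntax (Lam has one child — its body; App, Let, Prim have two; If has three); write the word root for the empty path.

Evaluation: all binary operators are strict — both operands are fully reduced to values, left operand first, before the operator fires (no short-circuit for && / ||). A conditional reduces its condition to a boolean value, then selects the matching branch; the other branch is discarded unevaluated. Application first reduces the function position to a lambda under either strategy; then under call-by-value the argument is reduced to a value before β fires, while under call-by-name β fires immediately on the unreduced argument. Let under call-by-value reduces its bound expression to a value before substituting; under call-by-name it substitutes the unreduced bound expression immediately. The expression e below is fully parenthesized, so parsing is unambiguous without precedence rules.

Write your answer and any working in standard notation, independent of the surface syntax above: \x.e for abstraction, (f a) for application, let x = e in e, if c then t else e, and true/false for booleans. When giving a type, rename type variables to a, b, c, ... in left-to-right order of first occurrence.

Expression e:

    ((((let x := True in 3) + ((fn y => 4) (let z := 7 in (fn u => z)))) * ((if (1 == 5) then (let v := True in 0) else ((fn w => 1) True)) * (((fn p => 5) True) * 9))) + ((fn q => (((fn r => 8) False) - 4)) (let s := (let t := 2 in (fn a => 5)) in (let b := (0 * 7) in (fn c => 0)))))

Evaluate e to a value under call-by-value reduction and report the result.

Answer: 319

Trace:
step 0: ((((let x = true in 3) + ((\y.4) (let z = 7 in (\u.z)))) * ((if (1 == 5) then (let v = true in 0) else ((\w.1) true)) * (((\p.5) true) * 9))) + ((\q.(((\r.8) false) - 4)) (let s = (let t = 2 in (\a.5)) in (let b = (0 * 7) in (\c.0)))))
step 1: [let@0.0.0] (((3 + ((\y.4) (let z = 7 in (\u.z)))) * ((if (1 == 5) then (let v = true in 0) else ((\w.1) true)) * (((\p.5) true) * 9))) + ((\q.(((\r.8) false) - 4)) (let s = (let t = 2 in (\a.5)) in (let b = (0 * 7) in (\c.0)))))
step 2: [let@0.0.1.1] (((3 + ((\y.4) (\u.7))) * ((if (1 == 5) then (let v = true in 0) else ((\w.1) true)) * (((\p.5) true) * 9))) + ((\q.(((\r.8) false) - 4)) (let s = (let t = 2 in (\a.5)) in (let b = (0 * 7) in (\c.0)))))
step 3: [beta@0.0.1] (((3 + 4) * ((if (1 == 5) then (let v = true in 0) else ((\w.1) true)) * (((\p.5) true) * 9))) + ((\q.(((\r.8) false) - 4)) (let s = (let t = 2 in (\a.5)) in (let b = (0 * 7) in (\c.0)))))
step 4: [delta@0.0] ((7 * ((if (1 == 5) then (let v = true in 0) else ((\w.1) true)) * (((\p.5) true) * 9))) + ((\q.(((\r.8) false) - 4)) (let s = (let t = 2 in (\a.5)) in (let b = (0 * 7) in (\c.0)))))
step 5: [delta@0.1.0.0] ((7 * ((if false then (let v = true in 0) else ((\w.1) true)) * (((\p.5) true) * 9))) + ((\q.(((\r.8) false) - 4)) (let s = (let t = 2 in (\a.5)) in (let b = (0 * 7) in (\c.0)))))
step 6: [if@0.1.0] ((7 * (((\w.1) true) * (((\p.5) true) * 9))) + ((\q.(((\r.8) false) - 4)) (let s = (let t = 2 in (\a.5)) in (let b = (0 * 7) in (\c.0)))))
step 7: [beta@0.1.0] ((7 * (1 * (((\p.5) true) * 9))) + ((\q.(((\r.8) false) - 4)) (let s = (let t = 2 in (\a.5)) in (let b = (0 * 7) in (\c.0)))))
step 8: [beta@0.1.1.0] ((7 * (1 * (5 * 9))) + ((\q.(((\r.8) false) - 4)) (let s = (let t = 2 in (\a.5)) in (let b = (0 * 7) in (\c.0)))))
step 9: [delta@0.1.1] ((7 * (1 * 45)) + ((\q.(((\r.8) false) - 4)) (let s = (let t = 2 in (\a.5)) in (let b = (0 * 7) in (\c.0)))))
step 10: [delta@0.1] ((7 * 45) + ((\q.(((\r.8) false) - 4)) (let s = (let t = 2 in (\a.5)) in (let b = (0 * 7) in (\c.0)))))
step 11: [delta@0] (315 + ((\q.(((\r.8) false) - 4)) (let s = (let t = 2 in (\a.5)) in (let b = (0 * 7) in (\c.0)))))
step 12: [let@1.1.0] (315 + ((\q.(((\r.8) false) - 4)) (let s = (\a.5) in (let b = (0 * 7) in (\c.0)))))
step 13: [let@1.1] (315 + ((\q.(((\r.8) false) - 4)) (let b = (0 * 7) in (\c.0))))
step 14: [delta@1.1.0] (315 + ((\q.(((\r.8) false) - 4)) (let b = 0 in (\c.0))))
step 15: [let@1.1] (315 + ((\q.(((\r.8) false) - 4)) (\c.0)))
step 16: [beta@1] (315 + (((\r.8) false) - 4))
step 17: [beta@1.0] (315 + (8 - 4))
step 18: [delta@1] (315 + 4)
step 19: [delta@root] 319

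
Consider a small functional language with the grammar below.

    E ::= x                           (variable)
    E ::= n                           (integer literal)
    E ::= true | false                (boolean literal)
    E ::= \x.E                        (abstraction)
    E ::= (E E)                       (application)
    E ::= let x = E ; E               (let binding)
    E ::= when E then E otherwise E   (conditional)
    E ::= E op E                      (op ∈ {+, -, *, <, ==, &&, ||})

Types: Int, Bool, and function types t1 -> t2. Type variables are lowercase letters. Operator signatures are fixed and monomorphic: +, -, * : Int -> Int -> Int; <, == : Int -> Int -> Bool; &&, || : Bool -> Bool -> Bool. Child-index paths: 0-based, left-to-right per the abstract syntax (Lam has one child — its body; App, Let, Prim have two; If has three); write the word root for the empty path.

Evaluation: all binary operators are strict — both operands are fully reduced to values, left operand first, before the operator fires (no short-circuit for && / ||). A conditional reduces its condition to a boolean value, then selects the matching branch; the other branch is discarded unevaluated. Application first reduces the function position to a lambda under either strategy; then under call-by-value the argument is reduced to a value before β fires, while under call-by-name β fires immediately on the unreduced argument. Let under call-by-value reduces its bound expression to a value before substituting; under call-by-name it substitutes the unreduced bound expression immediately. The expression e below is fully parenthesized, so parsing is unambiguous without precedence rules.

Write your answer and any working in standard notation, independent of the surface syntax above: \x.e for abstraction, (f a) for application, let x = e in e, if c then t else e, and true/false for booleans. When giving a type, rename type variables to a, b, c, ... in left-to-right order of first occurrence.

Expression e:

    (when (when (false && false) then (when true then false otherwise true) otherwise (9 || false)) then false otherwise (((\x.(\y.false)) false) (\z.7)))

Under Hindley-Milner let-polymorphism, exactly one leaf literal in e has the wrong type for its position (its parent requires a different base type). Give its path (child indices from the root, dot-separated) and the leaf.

Trace:
  unify Bool ~ Bool
  unify Bool ~ Bool
  unify Bool ~ Bool
  unify Bool ~ Bool
  unify Bool ~ Bool
  unify Int ~ Bool
  FAIL: mismatch Int ~ Bool

Answer: 0.2.0 : 9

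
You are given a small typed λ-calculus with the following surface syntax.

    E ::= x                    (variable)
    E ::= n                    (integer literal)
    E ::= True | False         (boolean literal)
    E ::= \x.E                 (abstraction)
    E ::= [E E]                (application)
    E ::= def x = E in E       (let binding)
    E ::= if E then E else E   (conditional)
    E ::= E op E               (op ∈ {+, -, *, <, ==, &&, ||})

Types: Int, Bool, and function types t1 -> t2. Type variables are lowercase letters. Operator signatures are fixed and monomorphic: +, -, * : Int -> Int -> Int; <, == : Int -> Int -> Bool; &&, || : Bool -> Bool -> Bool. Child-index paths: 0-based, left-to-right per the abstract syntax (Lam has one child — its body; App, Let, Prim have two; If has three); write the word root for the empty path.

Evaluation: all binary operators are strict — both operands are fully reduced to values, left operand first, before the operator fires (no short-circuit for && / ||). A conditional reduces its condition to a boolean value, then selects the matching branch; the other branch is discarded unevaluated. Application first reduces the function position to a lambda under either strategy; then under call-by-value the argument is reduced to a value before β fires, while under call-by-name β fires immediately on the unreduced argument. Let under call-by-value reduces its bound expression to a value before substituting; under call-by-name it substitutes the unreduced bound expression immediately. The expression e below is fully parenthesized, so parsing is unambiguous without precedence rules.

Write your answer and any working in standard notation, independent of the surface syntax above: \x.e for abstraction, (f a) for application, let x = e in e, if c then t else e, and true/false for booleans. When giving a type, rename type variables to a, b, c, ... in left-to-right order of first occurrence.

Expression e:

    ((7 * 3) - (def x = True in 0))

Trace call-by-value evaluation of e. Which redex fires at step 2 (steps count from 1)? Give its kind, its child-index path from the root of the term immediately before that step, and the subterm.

Answer: let at 1 : (let x = true in 0)

Trace:
step 0: ((7 * 3) - (let x = true in 0))
step 1: [delta@0] (21 - (let x = true in 0))
step 2: [let@1] (21 - 0)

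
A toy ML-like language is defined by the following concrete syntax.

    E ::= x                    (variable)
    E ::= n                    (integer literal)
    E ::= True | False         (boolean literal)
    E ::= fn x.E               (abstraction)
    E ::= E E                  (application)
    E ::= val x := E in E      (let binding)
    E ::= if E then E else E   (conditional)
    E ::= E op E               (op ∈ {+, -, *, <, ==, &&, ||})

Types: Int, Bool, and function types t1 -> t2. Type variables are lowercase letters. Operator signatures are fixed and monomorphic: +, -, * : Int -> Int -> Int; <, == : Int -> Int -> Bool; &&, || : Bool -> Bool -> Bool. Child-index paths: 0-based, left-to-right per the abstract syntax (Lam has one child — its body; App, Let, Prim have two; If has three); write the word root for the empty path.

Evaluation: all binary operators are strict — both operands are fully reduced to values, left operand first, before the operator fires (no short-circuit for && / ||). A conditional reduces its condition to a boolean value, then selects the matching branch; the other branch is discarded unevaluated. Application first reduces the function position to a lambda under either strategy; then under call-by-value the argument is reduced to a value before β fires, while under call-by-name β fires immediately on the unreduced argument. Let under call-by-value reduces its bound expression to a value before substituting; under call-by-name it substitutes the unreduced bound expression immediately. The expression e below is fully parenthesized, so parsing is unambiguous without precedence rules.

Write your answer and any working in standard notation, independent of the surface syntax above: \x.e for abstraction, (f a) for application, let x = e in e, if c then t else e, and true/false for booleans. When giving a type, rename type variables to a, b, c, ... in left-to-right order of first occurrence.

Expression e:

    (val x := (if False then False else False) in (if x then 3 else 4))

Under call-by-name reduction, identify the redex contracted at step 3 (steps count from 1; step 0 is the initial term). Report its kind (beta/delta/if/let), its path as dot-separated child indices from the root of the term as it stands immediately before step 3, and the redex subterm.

Derivation:
step 0: (let x = (if false then false else false) in (if x then 3 else 4))
step 1: [let@root] (if (if false then false else false) then 3 else 4)
step 2: [if@0] (if false then 3 else 4)
step 3: [if@root] 4

Answer: if at root : (if false then 3 else 4)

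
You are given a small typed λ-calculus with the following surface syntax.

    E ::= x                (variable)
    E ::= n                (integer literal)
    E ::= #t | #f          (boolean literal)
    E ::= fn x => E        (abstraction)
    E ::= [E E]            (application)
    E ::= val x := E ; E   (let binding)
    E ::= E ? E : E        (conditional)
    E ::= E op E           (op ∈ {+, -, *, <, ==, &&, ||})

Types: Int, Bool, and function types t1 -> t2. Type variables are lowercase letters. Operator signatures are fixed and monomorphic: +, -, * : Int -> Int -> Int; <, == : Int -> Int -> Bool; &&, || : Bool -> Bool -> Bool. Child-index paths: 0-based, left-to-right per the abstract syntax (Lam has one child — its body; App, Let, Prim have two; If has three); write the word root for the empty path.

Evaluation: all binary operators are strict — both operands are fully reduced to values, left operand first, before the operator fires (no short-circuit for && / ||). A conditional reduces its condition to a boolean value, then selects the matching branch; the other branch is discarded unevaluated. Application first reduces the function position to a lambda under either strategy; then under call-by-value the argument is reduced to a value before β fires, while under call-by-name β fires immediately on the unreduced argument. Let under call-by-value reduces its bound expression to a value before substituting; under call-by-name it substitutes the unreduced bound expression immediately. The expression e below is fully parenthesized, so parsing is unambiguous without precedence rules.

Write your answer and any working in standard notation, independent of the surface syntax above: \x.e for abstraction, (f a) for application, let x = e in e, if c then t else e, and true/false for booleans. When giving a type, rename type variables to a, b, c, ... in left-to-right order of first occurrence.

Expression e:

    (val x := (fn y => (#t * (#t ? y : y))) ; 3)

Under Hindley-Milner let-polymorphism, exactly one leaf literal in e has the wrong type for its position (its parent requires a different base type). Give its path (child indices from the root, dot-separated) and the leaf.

Answer: 0.0.0 : true

Trace:
  unify Bool ~ Int
  FAIL: mismatch Bool ~ Int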